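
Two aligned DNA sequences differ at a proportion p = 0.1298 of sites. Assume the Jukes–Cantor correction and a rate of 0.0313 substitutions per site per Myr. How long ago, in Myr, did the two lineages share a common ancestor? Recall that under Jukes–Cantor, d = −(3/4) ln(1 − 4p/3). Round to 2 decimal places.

d = −(3/4) ln(1 − 4p/3) = −0.75 ln(1 − 0.173067) = −0.75 ln(0.826933)
  = −0.75 × (-0.190032) = 0.142524 substitutions/site.
Under a molecular clock d = 2μt, so t = d/(2μ) = 0.142524 / (2 × 0.0313) = 2.28 Myr.

2.28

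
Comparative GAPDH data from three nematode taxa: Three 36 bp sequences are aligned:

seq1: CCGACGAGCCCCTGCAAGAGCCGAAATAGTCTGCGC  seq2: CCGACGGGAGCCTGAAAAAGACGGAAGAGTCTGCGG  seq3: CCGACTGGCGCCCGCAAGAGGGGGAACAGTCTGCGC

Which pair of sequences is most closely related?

seq1–seq2: 9/36 differ, p = 0.250, d = 0.304.
seq1–seq3: 8/36 differ, p = 0.222, d = 0.264.
seq2–seq3: 9/36 differ, p = 0.250, d = 0.304.
The smallest distance is between seq1 and seq3.

seq1 and seq3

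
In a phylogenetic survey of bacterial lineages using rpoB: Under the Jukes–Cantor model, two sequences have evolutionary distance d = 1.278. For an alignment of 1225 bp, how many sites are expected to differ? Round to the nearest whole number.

752

Invert JC69: p = (3/4)(1 − e^(−4d/3)) = 0.75 × (1 − e^(-1.704)) = 0.75 × (1 − 0.181954) = 0.613535.
Expected differing sites = pL ≈ 0.613535 × 1225 = 751.580375 ≈ 752.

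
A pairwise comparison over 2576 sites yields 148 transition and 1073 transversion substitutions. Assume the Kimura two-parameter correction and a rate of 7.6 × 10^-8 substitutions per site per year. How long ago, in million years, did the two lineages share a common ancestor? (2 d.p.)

P = 148/2576 ≈ 0.057453 and Q = 1073/2576 ≈ 0.416537.
Under the Kimura two-parameter model, d = −½ ln(1 − 2P − Q) − ¼ ln(1 − 2Q).
1 − 2P − Q = 0.468557, giving −½ ln(0.468557) = 0.379049.
1 − 2Q = 0.166926, giving −¼ ln(0.166926) = 0.447551.
d = 0.379049 + 0.447551 = 0.826600.
Under a molecular clock d = 2μt, so t = d/(2μ) = 0.826600 / (2 × 7.6 × 10^-8) = 5.44 million years.

5.44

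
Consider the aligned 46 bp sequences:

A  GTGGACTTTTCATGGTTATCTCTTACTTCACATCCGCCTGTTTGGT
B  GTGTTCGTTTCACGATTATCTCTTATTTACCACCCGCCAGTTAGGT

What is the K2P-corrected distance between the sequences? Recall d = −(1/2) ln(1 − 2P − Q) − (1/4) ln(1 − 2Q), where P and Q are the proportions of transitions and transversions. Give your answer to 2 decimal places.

Of 46 sites, 4 differences are transitions and 7 are transversions, so P = 4/46 ≈ 0.086957 and Q = 7/46 ≈ 0.152174.
Under the Kimura two-parameter model, d = −½ ln(1 − 2P − Q) − ¼ ln(1 − 2Q).
1 − 2P − Q = 0.673912, giving −½ ln(0.673912) = 0.197328.
1 − 2Q = 0.695652, giving −¼ ln(0.695652) = 0.090726.
d = 0.197328 + 0.090726 = 0.288054.

0.29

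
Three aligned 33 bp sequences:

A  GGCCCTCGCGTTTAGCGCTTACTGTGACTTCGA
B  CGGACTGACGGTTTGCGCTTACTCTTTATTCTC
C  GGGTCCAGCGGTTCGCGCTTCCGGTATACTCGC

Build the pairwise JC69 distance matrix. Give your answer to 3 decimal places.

d(A,B) = 0.559, d(A,C) = 0.559, d(B,C) = 0.497

A–B: 13/33 sites differ → p ≈ 0.393939, d = −0.75 ln(1 − 0.525252) = 0.558728 ≈ 0.559.
A–C: 13/33 sites differ → p ≈ 0.393939, d = −0.75 ln(1 − 0.525252) = 0.558728 ≈ 0.559.
B–C: 12/33 sites differ → p ≈ 0.363636, d = −0.75 ln(1 − 0.484848) = 0.497470 ≈ 0.497.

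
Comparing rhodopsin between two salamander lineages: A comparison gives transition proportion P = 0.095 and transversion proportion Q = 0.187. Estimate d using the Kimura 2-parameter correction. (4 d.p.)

0.3537

Under the Kimura two-parameter model, d = −½ ln(1 − 2P − Q) − ¼ ln(1 − 2Q).
1 − 2P − Q = 0.623, giving −½ ln(0.623) = 0.236604.
1 − 2Q = 0.626, giving −¼ ln(0.626) = 0.117101.
d = 0.236604 + 0.117101 = 0.353705.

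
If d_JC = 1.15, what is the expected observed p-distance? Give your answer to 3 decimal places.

0.588

p = (3/4)(1 − e^(−4d/3)) = 0.75 × (1 − e^(-1.533333)) = 0.75 × (1 − 0.215815) = 0.588139.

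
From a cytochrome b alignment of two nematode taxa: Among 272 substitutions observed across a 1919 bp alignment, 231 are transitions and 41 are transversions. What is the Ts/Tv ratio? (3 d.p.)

R = 231/41 = 5.634146… ≈ 5.634 (to 3 d.p.).

5.634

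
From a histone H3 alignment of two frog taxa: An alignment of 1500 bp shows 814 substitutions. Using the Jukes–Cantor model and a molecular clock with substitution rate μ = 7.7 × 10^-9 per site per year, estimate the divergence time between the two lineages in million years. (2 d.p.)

62.62

p = 814/1500 ≈ 0.542667.
d = −(3/4) ln(1 − 4p/3) = −0.75 ln(1 − 0.723556) = −0.75 ln(0.276444)
  = −0.75 × (-1.285747) = 0.964310 substitutions/site.
Under a molecular clock d = 2μt, so t = d/(2μ) = 0.964310 / (2 × 7.7 × 10^-9) = 62.62 million years.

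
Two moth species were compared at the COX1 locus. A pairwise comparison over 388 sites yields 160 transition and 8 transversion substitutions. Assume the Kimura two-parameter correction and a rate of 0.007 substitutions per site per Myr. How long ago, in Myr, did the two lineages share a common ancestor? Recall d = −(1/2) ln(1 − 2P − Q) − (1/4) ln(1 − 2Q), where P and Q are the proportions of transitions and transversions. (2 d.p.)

P = 160/388 ≈ 0.412371 and Q = 8/388 ≈ 0.020619.
Under the Kimura two-parameter model, d = −½ ln(1 − 2P − Q) − ¼ ln(1 − 2Q).
1 − 2P − Q = 0.154639, giving −½ ln(0.154639) = 0.933331.
1 − 2Q = 0.958762, giving −¼ ln(0.958762) = 0.010528.
d = 0.933331 + 0.010528 = 0.943859.
Under a molecular clock d = 2μt, so t = d/(2μ) = 0.943859 / (2 × 0.007) = 67.42 Myr.

67.42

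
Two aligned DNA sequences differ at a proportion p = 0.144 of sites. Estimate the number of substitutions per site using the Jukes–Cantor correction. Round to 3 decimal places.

d = −(3/4) ln(1 − 4p/3) = −0.75 ln(1 − 0.192) = −0.75 ln(0.808)
  = −0.75 × (-0.213193) = 0.159895 substitutions/site.

0.160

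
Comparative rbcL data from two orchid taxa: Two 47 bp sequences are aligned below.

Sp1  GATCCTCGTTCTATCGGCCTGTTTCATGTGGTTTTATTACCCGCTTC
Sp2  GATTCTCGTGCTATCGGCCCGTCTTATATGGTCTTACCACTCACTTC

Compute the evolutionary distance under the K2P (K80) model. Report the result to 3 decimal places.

Of 47 sites, 10 differences are transitions and 1 are transversions, so P = 10/47 ≈ 0.212766 and Q = 1/47 ≈ 0.021277.
Under the Kimura two-parameter model, d = −½ ln(1 − 2P − Q) − ¼ ln(1 − 2Q).
1 − 2P − Q = 0.553191, giving −½ ln(0.553191) = 0.296026.
1 − 2Q = 0.957446, giving −¼ ln(0.957446) = 0.010871.
d = 0.296026 + 0.010871 = 0.306897.

0.307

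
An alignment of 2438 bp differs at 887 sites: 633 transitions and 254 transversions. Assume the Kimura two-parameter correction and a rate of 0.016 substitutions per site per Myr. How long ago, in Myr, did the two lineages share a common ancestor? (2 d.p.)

P = 633/2438 ≈ 0.259639 and Q = 254/2438 ≈ 0.104184.
Under the Kimura two-parameter model, d = −½ ln(1 − 2P − Q) − ¼ ln(1 − 2Q).
1 − 2P − Q = 0.376538, giving −½ ln(0.376538) = 0.488368.
1 − 2Q = 0.791632, giving −¼ ln(0.791632) = 0.058415.
d = 0.488368 + 0.058415 = 0.546783.
Under a molecular clock d = 2μt, so t = d/(2μ) = 0.546783 / (2 × 0.016) = 17.09 Myr.

17.09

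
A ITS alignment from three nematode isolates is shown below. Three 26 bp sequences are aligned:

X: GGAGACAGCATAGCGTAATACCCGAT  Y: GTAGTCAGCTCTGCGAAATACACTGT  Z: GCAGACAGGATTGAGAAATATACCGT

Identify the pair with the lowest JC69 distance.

Y and Z

X–Y: 9/26 differ, p = 0.346, d = 0.464.
X–Z: 9/26 differ, p = 0.346, d = 0.464.
Y–Z: 8/26 differ, p = 0.308, d = 0.396.
The smallest distance is between Y and Z.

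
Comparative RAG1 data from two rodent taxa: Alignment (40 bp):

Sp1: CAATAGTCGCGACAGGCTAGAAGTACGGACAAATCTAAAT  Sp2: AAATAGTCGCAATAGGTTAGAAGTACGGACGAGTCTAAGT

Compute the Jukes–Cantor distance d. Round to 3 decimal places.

0.199

The sequences differ at 7 of 40 sites (1, 11, 13, 17, 31, 33, 39), so p = 7/40 = 0.175.
d = −(3/4) ln(1 − 4p/3) = −0.75 ln(1 − 0.233333) = −0.75 ln(0.766667)
  = −0.75 × (-0.265703) = 0.199277 substitutions/site.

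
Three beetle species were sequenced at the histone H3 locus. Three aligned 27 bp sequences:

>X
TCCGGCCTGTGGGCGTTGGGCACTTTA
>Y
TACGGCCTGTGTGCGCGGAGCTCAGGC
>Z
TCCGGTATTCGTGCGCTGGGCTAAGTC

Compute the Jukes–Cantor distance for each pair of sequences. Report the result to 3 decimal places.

d(X,Y) = 0.511, d(X,Z) = 0.588, d(Y,Z) = 0.441

X–Y: 10/27 sites differ → p ≈ 0.37037, d = −0.75 ln(1 − 0.493827) = 0.510658 ≈ 0.511.
X–Z: 11/27 sites differ → p ≈ 0.407407, d = −0.75 ln(1 − 0.543209) = 0.587647 ≈ 0.588.
Y–Z: 9/27 sites differ → p ≈ 0.333333, d = −0.75 ln(1 − 0.444444) = 0.440839 ≈ 0.441.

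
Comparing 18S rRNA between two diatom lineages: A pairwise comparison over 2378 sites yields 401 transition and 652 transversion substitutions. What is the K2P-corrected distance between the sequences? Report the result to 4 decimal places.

P = 401/2378 ≈ 0.168629 and Q = 652/2378 ≈ 0.27418.
Under the Kimura two-parameter model, d = −½ ln(1 − 2P − Q) − ¼ ln(1 − 2Q).
1 − 2P − Q = 0.388562, giving −½ ln(0.388562) = 0.472651.
1 − 2Q = 0.45164, giving −¼ ln(0.45164) = 0.198717.
d = 0.472651 + 0.198717 = 0.671368.

0.6714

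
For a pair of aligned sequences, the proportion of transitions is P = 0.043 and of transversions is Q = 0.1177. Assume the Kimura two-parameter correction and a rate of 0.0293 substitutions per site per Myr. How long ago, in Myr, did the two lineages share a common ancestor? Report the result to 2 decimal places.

3.09

Under the Kimura two-parameter model, d = −½ ln(1 − 2P − Q) − ¼ ln(1 − 2Q).
1 − 2P − Q = 0.7963, giving −½ ln(0.7963) = 0.113890.
1 − 2Q = 0.7646, giving −¼ ln(0.7646) = 0.067101.
d = 0.113890 + 0.067101 = 0.180991.
Under a molecular clock d = 2μt, so t = d/(2μ) = 0.180991 / (2 × 0.0293) = 3.09 Myr.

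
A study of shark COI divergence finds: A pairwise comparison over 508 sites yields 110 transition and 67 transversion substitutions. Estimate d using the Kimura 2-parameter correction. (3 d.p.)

0.493

P = 110/508 ≈ 0.216535 and Q = 67/508 ≈ 0.13189.
Under the Kimura two-parameter model, d = −½ ln(1 − 2P − Q) − ¼ ln(1 − 2Q).
1 − 2P − Q = 0.43504, giving −½ ln(0.43504) = 0.416159.
1 − 2Q = 0.73622, giving −¼ ln(0.73622) = 0.076557.
d = 0.416159 + 0.076557 = 0.492716.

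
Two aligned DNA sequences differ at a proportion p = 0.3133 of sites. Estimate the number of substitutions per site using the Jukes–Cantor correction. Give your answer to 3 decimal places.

0.406

d = −(3/4) ln(1 − 4p/3) = −0.75 ln(1 − 0.417733) = −0.75 ln(0.582267)
  = −0.75 × (-0.540826) = 0.405620 substitutions/site.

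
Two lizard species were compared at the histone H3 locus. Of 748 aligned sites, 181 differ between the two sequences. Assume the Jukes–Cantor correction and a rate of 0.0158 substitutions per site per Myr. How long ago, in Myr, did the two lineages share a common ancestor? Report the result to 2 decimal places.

9.25

p = 181/748 ≈ 0.241979.
d = −(3/4) ln(1 − 4p/3) = −0.75 ln(1 − 0.322639) = −0.75 ln(0.677361)
  = −0.75 × (-0.389551) = 0.292163 substitutions/site.
Under a molecular clock d = 2μt, so t = d/(2μ) = 0.292163 / (2 × 0.0158) = 9.25 Myr.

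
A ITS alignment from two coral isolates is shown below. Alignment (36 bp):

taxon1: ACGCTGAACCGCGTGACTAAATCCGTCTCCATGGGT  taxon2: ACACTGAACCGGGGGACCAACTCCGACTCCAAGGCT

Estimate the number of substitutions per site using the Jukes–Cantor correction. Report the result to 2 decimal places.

The sequences differ at 8 of 36 sites (3, 12, 14, 18, 21, 26, 32, 35), so p = 8/36 ≈ 0.222222.
d = −(3/4) ln(1 − 4p/3) = −0.75 ln(1 − 0.296296) = −0.75 ln(0.703704)
  = −0.75 × (-0.351397) = 0.263548 substitutions/site.

0.26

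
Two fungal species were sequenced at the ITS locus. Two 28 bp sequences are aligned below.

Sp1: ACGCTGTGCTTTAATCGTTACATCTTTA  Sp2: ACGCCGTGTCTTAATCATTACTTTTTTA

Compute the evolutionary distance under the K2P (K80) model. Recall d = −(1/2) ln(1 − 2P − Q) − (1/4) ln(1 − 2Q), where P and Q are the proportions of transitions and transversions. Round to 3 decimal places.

Of 28 sites, 5 differences are transitions and 1 are transversions, so P = 5/28 ≈ 0.178571 and Q = 1/28 ≈ 0.035714.
Under the Kimura two-parameter model, d = −½ ln(1 − 2P − Q) − ¼ ln(1 − 2Q).
1 − 2P − Q = 0.607144, giving −½ ln(0.607144) = 0.249495.
1 − 2Q = 0.928572, giving −¼ ln(0.928572) = 0.018527.
d = 0.249495 + 0.018527 = 0.268022.

0.268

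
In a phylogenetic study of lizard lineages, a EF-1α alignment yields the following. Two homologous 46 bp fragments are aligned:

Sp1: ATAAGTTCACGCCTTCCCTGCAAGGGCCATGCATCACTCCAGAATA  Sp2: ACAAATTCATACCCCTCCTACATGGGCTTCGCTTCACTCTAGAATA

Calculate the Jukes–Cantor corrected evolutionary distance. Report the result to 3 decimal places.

The sequences differ at 14 of 46 sites, so p = 14/46 ≈ 0.304348.
d = −(3/4) ln(1 − 4p/3) = −0.75 ln(1 − 0.405797) = −0.75 ln(0.594203)
  = −0.75 × (-0.520534) = 0.390401 substitutions/site.

0.390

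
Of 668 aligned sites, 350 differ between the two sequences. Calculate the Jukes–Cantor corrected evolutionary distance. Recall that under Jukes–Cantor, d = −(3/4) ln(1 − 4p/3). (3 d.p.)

p = 350/668 ≈ 0.523952.
d = −(3/4) ln(1 − 4p/3) = −0.75 ln(1 − 0.698603) = −0.75 ln(0.301397)
  = −0.75 × (-1.199327) = 0.899495 substitutions/site.

0.899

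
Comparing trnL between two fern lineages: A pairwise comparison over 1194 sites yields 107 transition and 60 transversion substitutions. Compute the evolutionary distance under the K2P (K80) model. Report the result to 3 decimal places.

0.157

P = 107/1194 ≈ 0.089615 and Q = 60/1194 ≈ 0.050251.
Under the Kimura two-parameter model, d = −½ ln(1 − 2P − Q) − ¼ ln(1 − 2Q).
1 − 2P − Q = 0.770519, giving −½ ln(0.770519) = 0.130345.
1 − 2Q = 0.899498, giving −¼ ln(0.899498) = 0.026480.
d = 0.130345 + 0.026480 = 0.156825.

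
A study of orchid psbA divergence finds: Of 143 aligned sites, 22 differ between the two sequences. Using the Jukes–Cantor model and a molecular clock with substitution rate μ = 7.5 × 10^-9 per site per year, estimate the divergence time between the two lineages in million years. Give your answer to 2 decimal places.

p = 22/143 ≈ 0.153846.
d = −(3/4) ln(1 − 4p/3) = −0.75 ln(1 − 0.205128) = −0.75 ln(0.794872)
  = −0.75 × (-0.229574) = 0.172181 substitutions/site.
Under a molecular clock d = 2μt, so t = d/(2μ) = 0.172181 / (2 × 7.5 × 10^-9) = 11.48 million years.

11.48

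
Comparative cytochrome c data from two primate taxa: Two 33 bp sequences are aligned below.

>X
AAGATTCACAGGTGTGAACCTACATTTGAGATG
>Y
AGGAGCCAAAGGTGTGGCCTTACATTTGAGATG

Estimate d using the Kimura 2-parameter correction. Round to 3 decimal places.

Of 33 sites, 4 differences are transitions and 3 are transversions, so P = 4/33 ≈ 0.121212 and Q = 3/33 ≈ 0.090909.
Under the Kimura two-parameter model, d = −½ ln(1 − 2P − Q) − ¼ ln(1 − 2Q).
1 − 2P − Q = 0.666667, giving −½ ln(0.666667) = 0.202732.
1 − 2Q = 0.818182, giving −¼ ln(0.818182) = 0.050168.
d = 0.202732 + 0.050168 = 0.252900.

0.253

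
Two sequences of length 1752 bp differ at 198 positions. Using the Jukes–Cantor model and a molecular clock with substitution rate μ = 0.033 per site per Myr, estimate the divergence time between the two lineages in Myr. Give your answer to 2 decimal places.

p = 198/1752 ≈ 0.113014.
d = −(3/4) ln(1 − 4p/3) = −0.75 ln(1 − 0.150685) = −0.75 ln(0.849315)
  = −0.75 × (-0.163325) = 0.122494 substitutions/site.
Under a molecular clock d = 2μt, so t = d/(2μ) = 0.122494 / (2 × 0.033) = 1.86 Myr.

1.86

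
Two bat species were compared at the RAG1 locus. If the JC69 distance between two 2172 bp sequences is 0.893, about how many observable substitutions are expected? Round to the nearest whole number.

Invert JC69: p = (3/4)(1 − e^(−4d/3)) = 0.75 × (1 − e^(-1.190667)) = 0.75 × (1 − 0.304018) = 0.521987.
Expected differing sites = pL ≈ 0.521987 × 2172 = 1133.755764 ≈ 1134.

1134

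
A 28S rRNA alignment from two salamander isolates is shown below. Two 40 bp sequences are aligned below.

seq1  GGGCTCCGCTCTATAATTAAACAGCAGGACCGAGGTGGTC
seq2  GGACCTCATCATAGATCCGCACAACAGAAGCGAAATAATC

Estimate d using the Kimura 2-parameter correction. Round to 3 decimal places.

Of 40 sites, 15 differences are transitions and 5 are transversions, so P = 15/40 = 0.375 and Q = 5/40 = 0.125.
Under the Kimura two-parameter model, d = −½ ln(1 − 2P − Q) − ¼ ln(1 − 2Q).
1 − 2P − Q = 0.125, giving −½ ln(0.125) = 1.039721.
1 − 2Q = 0.75, giving −¼ ln(0.75) = 0.071921.
d = 1.039721 + 0.071921 = 1.111642.

1.112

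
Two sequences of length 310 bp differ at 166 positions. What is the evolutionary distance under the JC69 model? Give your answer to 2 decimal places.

0.94

p = 166/310 ≈ 0.535484.
d = −(3/4) ln(1 − 4p/3) = −0.75 ln(1 − 0.713979) = −0.75 ln(0.286021)
  = −0.75 × (-1.251690) = 0.938768 substitutions/site.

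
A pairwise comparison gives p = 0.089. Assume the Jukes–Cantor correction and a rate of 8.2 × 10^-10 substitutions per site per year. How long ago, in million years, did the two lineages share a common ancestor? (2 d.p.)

57.77

d = −(3/4) ln(1 − 4p/3) = −0.75 ln(1 − 0.118667) = −0.75 ln(0.881333)
  = −0.75 × (-0.126320) = 0.094740 substitutions/site.
Under a molecular clock d = 2μt, so t = d/(2μ) = 0.094740 / (2 × 8.2 × 10^-10) = 57.77 million years.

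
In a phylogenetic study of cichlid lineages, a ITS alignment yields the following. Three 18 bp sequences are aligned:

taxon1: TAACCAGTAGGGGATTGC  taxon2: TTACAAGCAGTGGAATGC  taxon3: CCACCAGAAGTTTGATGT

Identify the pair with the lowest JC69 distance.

taxon1 and taxon2

taxon1–taxon2: 5/18 differ, p = 0.278, d = 0.347.
taxon1–taxon3: 9/18 differ, p = 0.500, d = 0.824.
taxon2–taxon3: 8/18 differ, p = 0.444, d = 0.673.
The smallest distance is between taxon1 and taxon2.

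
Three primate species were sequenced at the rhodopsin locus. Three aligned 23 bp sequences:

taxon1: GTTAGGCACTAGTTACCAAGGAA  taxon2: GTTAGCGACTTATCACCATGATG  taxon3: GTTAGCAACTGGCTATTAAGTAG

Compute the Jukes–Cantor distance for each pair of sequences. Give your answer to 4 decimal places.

d(taxon1,taxon2) = 0.5532, d(taxon1,taxon3) = 0.4674, d(taxon2,taxon3) = 0.6501

taxon1–taxon2: 9/23 sites differ → p ≈ 0.391304, d = −0.75 ln(1 − 0.521739) = 0.553199 ≈ 0.5532.
taxon1–taxon3: 8/23 sites differ → p ≈ 0.347826, d = −0.75 ln(1 − 0.463768) = 0.467391 ≈ 0.4674.
taxon2–taxon3: 10/23 sites differ → p ≈ 0.434783, d = −0.75 ln(1 − 0.579711) = 0.650110 ≈ 0.6501.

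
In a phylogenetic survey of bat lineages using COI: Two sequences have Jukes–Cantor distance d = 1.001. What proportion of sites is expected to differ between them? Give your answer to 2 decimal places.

p = (3/4)(1 − e^(−4d/3)) = 0.75 × (1 − e^(-1.334667)) = 0.75 × (1 − 0.263246) = 0.552566.

0.55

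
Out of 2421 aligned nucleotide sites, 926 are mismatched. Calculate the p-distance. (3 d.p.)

0.382

p = 926/2421 = 0.382486… ≈ 0.382 (to 3 d.p.).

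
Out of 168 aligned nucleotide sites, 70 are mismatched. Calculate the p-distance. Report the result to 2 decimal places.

0.42

p = 70/168 = 0.416666… ≈ 0.42 (to 2 d.p.).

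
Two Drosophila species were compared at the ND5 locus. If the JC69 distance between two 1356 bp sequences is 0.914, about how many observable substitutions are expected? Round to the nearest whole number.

Invert JC69: p = (3/4)(1 − e^(−4d/3)) = 0.75 × (1 − e^(-1.218667)) = 0.75 × (1 − 0.295624) = 0.528282.
Expected differing sites = pL ≈ 0.528282 × 1356 = 716.350392 ≈ 716.

716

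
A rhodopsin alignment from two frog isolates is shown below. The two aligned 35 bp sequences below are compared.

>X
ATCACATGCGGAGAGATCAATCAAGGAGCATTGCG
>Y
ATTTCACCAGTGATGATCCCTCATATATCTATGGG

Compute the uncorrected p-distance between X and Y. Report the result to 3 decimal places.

0.514

The sequences differ at 18 of 35 positions.
p = 18/35 = 0.514285… ≈ 0.514 (to 3 d.p.).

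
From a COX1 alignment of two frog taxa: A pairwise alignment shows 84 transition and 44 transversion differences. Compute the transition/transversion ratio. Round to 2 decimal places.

1.91

R = 84/44 = 1.909090… ≈ 1.91 (to 2 d.p.).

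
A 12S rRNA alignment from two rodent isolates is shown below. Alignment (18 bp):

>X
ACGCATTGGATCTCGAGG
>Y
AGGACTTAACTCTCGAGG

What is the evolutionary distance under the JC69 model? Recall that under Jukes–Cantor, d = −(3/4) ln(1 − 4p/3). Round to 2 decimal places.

The sequences differ at 6 of 18 sites (2, 4, 5, 8, 9, 10), so p = 6/18 ≈ 0.333333.
d = −(3/4) ln(1 − 4p/3) = −0.75 ln(1 − 0.444444) = −0.75 ln(0.555556)
  = −0.75 × (-0.587786) = 0.440840 substitutions/site.

0.44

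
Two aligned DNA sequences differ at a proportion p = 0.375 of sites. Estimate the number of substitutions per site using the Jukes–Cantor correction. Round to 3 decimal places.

0.520

d = −(3/4) ln(1 − 4p/3) = −0.75 ln(1 − 0.5) = −0.75 ln(0.5)
  = −0.75 × (-0.693147) = 0.519860 substitutions/site.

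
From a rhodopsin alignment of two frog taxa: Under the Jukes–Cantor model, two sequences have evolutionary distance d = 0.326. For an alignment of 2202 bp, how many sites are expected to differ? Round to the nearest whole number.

Invert JC69: p = (3/4)(1 − e^(−4d/3)) = 0.75 × (1 − e^(-0.434667)) = 0.75 × (1 − 0.647480) = 0.264390.
Expected differing sites = pL ≈ 0.264390 × 2202 = 582.18678 ≈ 582.

582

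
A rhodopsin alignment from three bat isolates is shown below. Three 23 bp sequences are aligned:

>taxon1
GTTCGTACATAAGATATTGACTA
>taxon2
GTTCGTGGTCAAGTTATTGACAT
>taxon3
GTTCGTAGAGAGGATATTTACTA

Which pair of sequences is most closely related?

taxon1–taxon2: 7/23 differ, p = 0.304, d = 0.390.
taxon1–taxon3: 4/23 differ, p = 0.174, d = 0.198.
taxon2–taxon3: 8/23 differ, p = 0.348, d = 0.467.
The smallest distance is between taxon1 and taxon3.

taxon1 and taxon3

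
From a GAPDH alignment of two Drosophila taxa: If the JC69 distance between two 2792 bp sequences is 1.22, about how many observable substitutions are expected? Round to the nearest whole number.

1682

Invert JC69: p = (3/4)(1 − e^(−4d/3)) = 0.75 × (1 − e^(-1.626667)) = 0.75 × (1 − 0.196584) = 0.602562.
Expected differing sites = pL ≈ 0.602562 × 2792 = 1682.353104 ≈ 1682.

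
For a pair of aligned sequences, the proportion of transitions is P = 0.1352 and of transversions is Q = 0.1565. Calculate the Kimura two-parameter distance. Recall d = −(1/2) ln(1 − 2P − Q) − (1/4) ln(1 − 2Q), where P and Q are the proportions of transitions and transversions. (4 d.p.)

0.3722

Under the Kimura two-parameter model, d = −½ ln(1 − 2P − Q) − ¼ ln(1 − 2Q).
1 − 2P − Q = 0.5731, giving −½ ln(0.5731) = 0.278348.
1 − 2Q = 0.687, giving −¼ ln(0.687) = 0.093855.
d = 0.278348 + 0.093855 = 0.372203.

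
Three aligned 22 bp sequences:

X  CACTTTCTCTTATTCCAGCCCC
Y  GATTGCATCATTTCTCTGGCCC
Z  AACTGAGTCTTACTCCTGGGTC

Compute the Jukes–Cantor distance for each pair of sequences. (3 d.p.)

X–Y: 11/22 sites differ → p = 0.5, d = −0.75 ln(1 − 0.666667) = 0.823960 ≈ 0.824.
X–Z: 9/22 sites differ → p ≈ 0.409091, d = −0.75 ln(1 − 0.545455) = 0.591344 ≈ 0.591.
Y–Z: 11/22 sites differ → p = 0.5, d = −0.75 ln(1 − 0.666667) = 0.823960 ≈ 0.824.

d(X,Y) = 0.824, d(X,Z) = 0.591, d(Y,Z) = 0.824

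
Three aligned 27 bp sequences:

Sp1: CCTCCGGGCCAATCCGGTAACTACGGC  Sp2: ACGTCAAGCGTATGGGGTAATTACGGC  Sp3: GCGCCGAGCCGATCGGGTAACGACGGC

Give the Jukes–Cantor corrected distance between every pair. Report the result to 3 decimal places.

d(Sp1,Sp2) = 0.511, d(Sp1,Sp3) = 0.264, d(Sp2,Sp3) = 0.377

Sp1–Sp2: 10/27 sites differ → p ≈ 0.37037, d = −0.75 ln(1 − 0.493827) = 0.510658 ≈ 0.511.
Sp1–Sp3: 6/27 sites differ → p ≈ 0.222222, d = −0.75 ln(1 − 0.296296) = 0.263548 ≈ 0.264.
Sp2–Sp3: 8/27 sites differ → p ≈ 0.296296, d = −0.75 ln(1 − 0.395061) = 0.376971 ≈ 0.377.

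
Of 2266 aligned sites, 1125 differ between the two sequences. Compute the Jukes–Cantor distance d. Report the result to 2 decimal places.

0.81

p = 1125/2266 ≈ 0.49647.
d = −(3/4) ln(1 − 4p/3) = −0.75 ln(1 − 0.66196) = −0.75 ln(0.33804)
  = −0.75 × (-1.084591) = 0.813443 substitutions/site.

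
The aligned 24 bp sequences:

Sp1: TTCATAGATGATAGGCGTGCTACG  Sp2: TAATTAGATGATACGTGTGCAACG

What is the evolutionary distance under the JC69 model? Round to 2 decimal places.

The sequences differ at 6 of 24 sites (2, 3, 4, 14, 16, 21), so p = 6/24 = 0.25.
d = −(3/4) ln(1 − 4p/3) = −0.75 ln(1 − 0.333333) = −0.75 ln(0.666667)
  = −0.75 × (-0.405465) = 0.304099 substitutions/site.

0.30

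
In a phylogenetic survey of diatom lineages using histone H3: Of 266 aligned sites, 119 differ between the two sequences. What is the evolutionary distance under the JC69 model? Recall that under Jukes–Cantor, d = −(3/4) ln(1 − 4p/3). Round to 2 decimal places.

p = 119/266 ≈ 0.447368.
d = −(3/4) ln(1 − 4p/3) = −0.75 ln(1 − 0.596491) = −0.75 ln(0.403509)
  = −0.75 × (-0.907556) = 0.680667 substitutions/site.

0.68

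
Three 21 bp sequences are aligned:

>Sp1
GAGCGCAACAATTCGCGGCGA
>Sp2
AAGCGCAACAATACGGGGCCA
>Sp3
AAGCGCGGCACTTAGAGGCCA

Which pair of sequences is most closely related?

Sp1–Sp2: 4/21 differ, p = 0.190, d = 0.220.
Sp1–Sp3: 7/21 differ, p = 0.333, d = 0.441.
Sp2–Sp3: 6/21 differ, p = 0.286, d = 0.360.
The smallest distance is between Sp1 and Sp2.

Sp1 and Sp2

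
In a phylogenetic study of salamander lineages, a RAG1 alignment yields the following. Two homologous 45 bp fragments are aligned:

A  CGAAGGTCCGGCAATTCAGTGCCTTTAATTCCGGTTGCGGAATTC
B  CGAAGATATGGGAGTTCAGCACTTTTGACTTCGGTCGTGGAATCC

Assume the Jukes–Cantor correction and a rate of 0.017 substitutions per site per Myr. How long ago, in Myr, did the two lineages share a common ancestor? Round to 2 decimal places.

11.82

The sequences differ at 14 of 45 sites, so p = 14/45 ≈ 0.311111.
d = −(3/4) ln(1 − 4p/3) = −0.75 ln(1 − 0.414815) = −0.75 ln(0.585185)
  = −0.75 × (-0.535827) = 0.401870 substitutions/site.
Under a molecular clock d = 2μt, so t = d/(2μ) = 0.401870 / (2 × 0.017) = 11.82 Myr.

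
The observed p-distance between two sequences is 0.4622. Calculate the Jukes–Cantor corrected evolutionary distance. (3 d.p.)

0.718

d = −(3/4) ln(1 − 4p/3) = −0.75 ln(1 − 0.616267) = −0.75 ln(0.383733)
  = −0.75 × (-0.957808) = 0.718356 substitutions/site.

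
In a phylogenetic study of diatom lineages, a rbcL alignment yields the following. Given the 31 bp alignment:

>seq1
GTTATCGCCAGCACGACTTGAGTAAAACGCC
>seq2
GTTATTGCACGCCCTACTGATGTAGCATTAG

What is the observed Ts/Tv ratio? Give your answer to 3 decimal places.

0.400

Transitions are A↔G and C↔T; transversions are all other mismatches.
Transitions: 4. Transversions: 10.
R = 4/10 = 0.400.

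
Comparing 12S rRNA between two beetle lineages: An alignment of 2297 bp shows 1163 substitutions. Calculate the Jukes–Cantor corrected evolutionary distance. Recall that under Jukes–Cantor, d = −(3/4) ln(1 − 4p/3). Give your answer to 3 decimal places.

0.843

p = 1163/2297 ≈ 0.506313.
d = −(3/4) ln(1 − 4p/3) = −0.75 ln(1 − 0.675084) = −0.75 ln(0.324916)
  = −0.75 × (-1.124189) = 0.843142 substitutions/site.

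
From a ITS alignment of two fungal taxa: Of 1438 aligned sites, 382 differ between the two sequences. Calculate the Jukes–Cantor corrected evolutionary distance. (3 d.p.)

p = 382/1438 ≈ 0.265647.
d = −(3/4) ln(1 − 4p/3) = −0.75 ln(1 − 0.354196) = −0.75 ln(0.645804)
  = −0.75 × (-0.437259) = 0.327944 substitutions/site.

0.328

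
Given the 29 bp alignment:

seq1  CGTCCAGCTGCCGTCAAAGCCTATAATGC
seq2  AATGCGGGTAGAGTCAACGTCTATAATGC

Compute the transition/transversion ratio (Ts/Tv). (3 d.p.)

0.667

Transitions are A↔G and C↔T; transversions are all other mismatches.
Transitions: 4. Transversions: 6.
R = 4/6 = 0.666666… ≈ 0.667 (to 3 d.p.).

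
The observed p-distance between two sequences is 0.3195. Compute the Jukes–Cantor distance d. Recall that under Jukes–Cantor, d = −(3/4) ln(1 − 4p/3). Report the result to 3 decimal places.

d = −(3/4) ln(1 − 4p/3) = −0.75 ln(1 − 0.426) = −0.75 ln(0.574)
  = −0.75 × (-0.555126) = 0.416345 substitutions/site.

0.416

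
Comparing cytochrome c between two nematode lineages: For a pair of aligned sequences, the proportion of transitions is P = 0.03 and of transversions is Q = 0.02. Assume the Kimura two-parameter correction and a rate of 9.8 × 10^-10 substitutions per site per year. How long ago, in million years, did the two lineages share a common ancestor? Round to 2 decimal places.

Under the Kimura two-parameter model, d = −½ ln(1 − 2P − Q) − ¼ ln(1 − 2Q).
1 − 2P − Q = 0.92, giving −½ ln(0.92) = 0.041691.
1 − 2Q = 0.96, giving −¼ ln(0.96) = 0.010205.
d = 0.041691 + 0.010205 = 0.051896.
Under a molecular clock d = 2μt, so t = d/(2μ) = 0.051896 / (2 × 9.8 × 10^-10) = 26.48 million years.

26.48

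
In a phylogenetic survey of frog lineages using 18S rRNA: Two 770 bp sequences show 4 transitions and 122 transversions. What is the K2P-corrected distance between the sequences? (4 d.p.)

0.1877

P = 4/770 ≈ 0.005195 and Q = 122/770 ≈ 0.158442.
Under the Kimura two-parameter model, d = −½ ln(1 − 2P − Q) − ¼ ln(1 − 2Q).
1 − 2P − Q = 0.831168, giving −½ ln(0.831168) = 0.092462.
1 − 2Q = 0.683116, giving −¼ ln(0.683116) = 0.095273.
d = 0.092462 + 0.095273 = 0.187735.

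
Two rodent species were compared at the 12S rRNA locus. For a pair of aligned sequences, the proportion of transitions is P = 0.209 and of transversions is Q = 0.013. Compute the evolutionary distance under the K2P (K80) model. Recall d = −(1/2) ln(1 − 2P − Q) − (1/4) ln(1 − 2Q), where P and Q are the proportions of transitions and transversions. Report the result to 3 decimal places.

0.289

Under the Kimura two-parameter model, d = −½ ln(1 − 2P − Q) − ¼ ln(1 − 2Q).
1 − 2P − Q = 0.569, giving −½ ln(0.569) = 0.281937.
1 − 2Q = 0.974, giving −¼ ln(0.974) = 0.006586.
d = 0.281937 + 0.006586 = 0.288523.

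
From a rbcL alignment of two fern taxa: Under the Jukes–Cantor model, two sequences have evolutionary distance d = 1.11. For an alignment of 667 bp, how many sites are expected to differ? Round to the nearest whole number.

386

Invert JC69: p = (3/4)(1 − e^(−4d/3)) = 0.75 × (1 − e^(-1.48)) = 0.75 × (1 − 0.227638) = 0.579272.
Expected differing sites = pL ≈ 0.579272 × 667 = 386.374424 ≈ 386.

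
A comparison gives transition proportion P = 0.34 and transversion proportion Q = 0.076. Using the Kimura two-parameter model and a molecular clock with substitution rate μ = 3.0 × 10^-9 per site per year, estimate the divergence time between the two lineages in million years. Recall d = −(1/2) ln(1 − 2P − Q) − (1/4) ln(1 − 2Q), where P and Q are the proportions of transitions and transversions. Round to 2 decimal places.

Under the Kimura two-parameter model, d = −½ ln(1 − 2P − Q) − ¼ ln(1 − 2Q).
1 − 2P − Q = 0.244, giving −½ ln(0.244) = 0.705294.
1 − 2Q = 0.848, giving −¼ ln(0.848) = 0.041219.
d = 0.705294 + 0.041219 = 0.746513.
Under a molecular clock d = 2μt, so t = d/(2μ) = 0.746513 / (2 × 3.0 × 10^-9) = 124.42 million years.

124.42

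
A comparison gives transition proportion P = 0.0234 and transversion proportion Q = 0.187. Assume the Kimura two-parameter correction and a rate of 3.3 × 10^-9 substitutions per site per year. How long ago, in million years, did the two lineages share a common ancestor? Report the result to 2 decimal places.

Under the Kimura two-parameter model, d = −½ ln(1 − 2P − Q) − ¼ ln(1 − 2Q).
1 − 2P − Q = 0.7662, giving −½ ln(0.7662) = 0.133156.
1 − 2Q = 0.626, giving −¼ ln(0.626) = 0.117101.
d = 0.133156 + 0.117101 = 0.250257.
Under a molecular clock d = 2μt, so t = d/(2μ) = 0.250257 / (2 × 3.3 × 10^-9) = 37.92 million years.

37.92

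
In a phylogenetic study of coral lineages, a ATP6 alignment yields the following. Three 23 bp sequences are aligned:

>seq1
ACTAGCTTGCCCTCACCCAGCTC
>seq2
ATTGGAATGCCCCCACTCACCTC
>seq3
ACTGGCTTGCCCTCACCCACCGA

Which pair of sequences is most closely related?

seq1–seq2: 7/23 differ, p = 0.304, d = 0.390.
seq1–seq3: 4/23 differ, p = 0.174, d = 0.198.
seq2–seq3: 7/23 differ, p = 0.304, d = 0.390.
The smallest distance is between seq1 and seq3.

seq1 and seq3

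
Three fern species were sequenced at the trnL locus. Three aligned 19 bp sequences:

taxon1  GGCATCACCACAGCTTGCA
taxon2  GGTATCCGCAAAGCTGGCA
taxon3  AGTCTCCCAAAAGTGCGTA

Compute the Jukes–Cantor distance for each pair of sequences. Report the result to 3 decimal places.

taxon1–taxon2: 5/19 sites differ → p ≈ 0.263158, d = −0.75 ln(1 − 0.350877) = 0.324100 ≈ 0.324.
taxon1–taxon3: 10/19 sites differ → p ≈ 0.526316, d = −0.75 ln(1 − 0.701755) = 0.907380 ≈ 0.907.
taxon2–taxon3: 8/19 sites differ → p ≈ 0.421053, d = −0.75 ln(1 − 0.561404) = 0.618132 ≈ 0.618.

d(taxon1,taxon2) = 0.324, d(taxon1,taxon3) = 0.907, d(taxon2,taxon3) = 0.618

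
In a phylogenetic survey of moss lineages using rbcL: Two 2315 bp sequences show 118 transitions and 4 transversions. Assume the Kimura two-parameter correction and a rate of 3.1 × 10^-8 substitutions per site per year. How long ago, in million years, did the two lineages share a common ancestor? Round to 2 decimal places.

P = 118/2315 ≈ 0.050972 and Q = 4/2315 ≈ 0.001728.
Under the Kimura two-parameter model, d = −½ ln(1 − 2P − Q) − ¼ ln(1 − 2Q).
1 − 2P − Q = 0.896328, giving −½ ln(0.896328) = 0.054724.
1 − 2Q = 0.996544, giving −¼ ln(0.996544) = 0.000865.
d = 0.054724 + 0.000865 = 0.055589.
Under a molecular clock d = 2μt, so t = d/(2μ) = 0.055589 / (2 × 3.1 × 10^-8) = 0.90 million years.

0.90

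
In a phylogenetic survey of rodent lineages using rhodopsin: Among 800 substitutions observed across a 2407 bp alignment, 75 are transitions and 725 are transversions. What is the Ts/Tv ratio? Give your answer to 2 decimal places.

R = 75/725 = 0.103448… ≈ 0.10 (to 2 d.p.).

0.10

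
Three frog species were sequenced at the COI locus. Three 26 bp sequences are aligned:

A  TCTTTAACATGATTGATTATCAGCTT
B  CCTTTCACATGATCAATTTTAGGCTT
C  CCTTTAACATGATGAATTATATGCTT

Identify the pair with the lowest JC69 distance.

B and C

A–B: 7/26 differ, p = 0.269, d = 0.334.
A–C: 5/26 differ, p = 0.192, d = 0.222.
B–C: 4/26 differ, p = 0.154, d = 0.172.
The smallest distance is between B and C.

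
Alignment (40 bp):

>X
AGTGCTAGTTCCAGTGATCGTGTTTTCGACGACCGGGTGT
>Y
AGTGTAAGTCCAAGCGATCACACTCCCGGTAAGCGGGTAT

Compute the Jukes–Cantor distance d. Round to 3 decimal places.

0.572

The sequences differ at 16 of 40 sites, so p = 16/40 = 0.4.
d = −(3/4) ln(1 − 4p/3) = −0.75 ln(1 − 0.533333) = −0.75 ln(0.466667)
  = −0.75 × (-0.762139) = 0.571604 substitutions/site.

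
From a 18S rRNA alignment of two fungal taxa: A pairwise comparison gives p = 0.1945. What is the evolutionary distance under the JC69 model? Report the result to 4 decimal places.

0.2252

d = −(3/4) ln(1 − 4p/3) = −0.75 ln(1 − 0.259333) = −0.75 ln(0.740667)
  = −0.75 × (-0.300204) = 0.225153 substitutions/site.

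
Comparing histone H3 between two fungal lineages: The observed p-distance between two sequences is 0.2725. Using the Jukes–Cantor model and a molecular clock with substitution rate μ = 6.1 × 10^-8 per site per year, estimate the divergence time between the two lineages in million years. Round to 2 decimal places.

2.78

d = −(3/4) ln(1 − 4p/3) = −0.75 ln(1 − 0.363333) = −0.75 ln(0.636667)
  = −0.75 × (-0.451509) = 0.338632 substitutions/site.
Under a molecular clock d = 2μt, so t = d/(2μ) = 0.338632 / (2 × 6.1 × 10^-8) = 2.78 million years.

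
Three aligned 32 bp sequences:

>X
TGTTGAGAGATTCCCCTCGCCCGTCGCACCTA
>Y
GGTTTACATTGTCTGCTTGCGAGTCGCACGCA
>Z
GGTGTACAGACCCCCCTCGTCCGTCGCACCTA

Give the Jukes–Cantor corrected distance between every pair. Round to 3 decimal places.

d(X,Y) = 0.585, d(X,Z) = 0.259, d(Y,Z) = 0.585

X–Y: 13/32 sites differ → p = 0.40625, d = −0.75 ln(1 − 0.541667) = 0.585119 ≈ 0.585.
X–Z: 7/32 sites differ → p = 0.21875, d = −0.75 ln(1 − 0.291667) = 0.258631 ≈ 0.259.
Y–Z: 13/32 sites differ → p = 0.40625, d = −0.75 ln(1 − 0.541667) = 0.585119 ≈ 0.585.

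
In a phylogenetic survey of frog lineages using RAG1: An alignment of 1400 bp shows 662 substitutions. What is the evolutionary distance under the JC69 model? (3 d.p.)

0.747

p = 662/1400 ≈ 0.472857.
d = −(3/4) ln(1 − 4p/3) = −0.75 ln(1 − 0.630476) = −0.75 ln(0.369524)
  = −0.75 × (-0.995540) = 0.746655 substitutions/site.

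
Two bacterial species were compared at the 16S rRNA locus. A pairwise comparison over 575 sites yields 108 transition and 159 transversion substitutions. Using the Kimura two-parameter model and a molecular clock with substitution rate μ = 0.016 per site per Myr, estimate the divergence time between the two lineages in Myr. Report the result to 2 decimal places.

P = 108/575 ≈ 0.187826 and Q = 159/575 ≈ 0.276522.
Under the Kimura two-parameter model, d = −½ ln(1 − 2P − Q) − ¼ ln(1 − 2Q).
1 − 2P − Q = 0.347826, giving −½ ln(0.347826) = 0.528026.
1 − 2Q = 0.446956, giving −¼ ln(0.446956) = 0.201324.
d = 0.528026 + 0.201324 = 0.729350.
Under a molecular clock d = 2μt, so t = d/(2μ) = 0.729350 / (2 × 0.016) = 22.79 Myr.

22.79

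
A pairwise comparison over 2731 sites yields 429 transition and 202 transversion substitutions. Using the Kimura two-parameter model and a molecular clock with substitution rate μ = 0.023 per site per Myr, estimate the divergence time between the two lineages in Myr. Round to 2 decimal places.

6.21

P = 429/2731 ≈ 0.157085 and Q = 202/2731 ≈ 0.073966.
Under the Kimura two-parameter model, d = −½ ln(1 − 2P − Q) − ¼ ln(1 − 2Q).
1 − 2P − Q = 0.611864, giving −½ ln(0.611864) = 0.245623.
1 − 2Q = 0.852068, giving −¼ ln(0.852068) = 0.040022.
d = 0.245623 + 0.040022 = 0.285645.
Under a molecular clock d = 2μt, so t = d/(2μ) = 0.285645 / (2 × 0.023) = 6.21 Myr.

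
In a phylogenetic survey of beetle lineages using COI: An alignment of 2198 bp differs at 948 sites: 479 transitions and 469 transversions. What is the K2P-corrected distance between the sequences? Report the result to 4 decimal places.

0.6629

P = 479/2198 ≈ 0.217925 and Q = 469/2198 ≈ 0.213376.
Under the Kimura two-parameter model, d = −½ ln(1 − 2P − Q) − ¼ ln(1 − 2Q).
1 − 2P − Q = 0.350774, giving −½ ln(0.350774) = 0.523807.
1 − 2Q = 0.573248, giving −¼ ln(0.573248) = 0.139109.
d = 0.523807 + 0.139109 = 0.662916.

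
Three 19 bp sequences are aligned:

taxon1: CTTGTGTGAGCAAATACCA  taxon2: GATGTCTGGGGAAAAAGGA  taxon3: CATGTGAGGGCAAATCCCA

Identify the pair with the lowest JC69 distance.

taxon1 and taxon3

taxon1–taxon2: 8/19 differ, p = 0.421, d = 0.618.
taxon1–taxon3: 4/19 differ, p = 0.211, d = 0.247.
taxon2–taxon3: 8/19 differ, p = 0.421, d = 0.618.
The smallest distance is between taxon1 and taxon3.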